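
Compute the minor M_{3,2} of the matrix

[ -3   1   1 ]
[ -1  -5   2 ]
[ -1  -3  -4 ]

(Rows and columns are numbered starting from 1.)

Delete row 3 and column 2; the remaining 2×2 submatrix is [-3 1; -1 2].
Its determinant is (-3)·2 − 1·(-1) = -5.

-5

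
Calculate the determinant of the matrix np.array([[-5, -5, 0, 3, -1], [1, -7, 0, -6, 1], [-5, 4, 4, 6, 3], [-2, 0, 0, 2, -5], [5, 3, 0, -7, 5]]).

Expand along column 3 (it has 4 zeros):
  + (4) · M_33   where M_33 = det([-5 -5 3 -1; 1 -7 -6 1; -2 0 2 -5; 5 3 -7 5]) = -550
det = (+1)·(4)·(-550) = -2200

-2200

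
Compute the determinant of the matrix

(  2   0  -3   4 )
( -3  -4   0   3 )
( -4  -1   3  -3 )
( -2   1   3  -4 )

The determinant is 9.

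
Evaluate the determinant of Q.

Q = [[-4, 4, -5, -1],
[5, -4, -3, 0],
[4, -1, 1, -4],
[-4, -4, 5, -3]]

det(Q) = 1460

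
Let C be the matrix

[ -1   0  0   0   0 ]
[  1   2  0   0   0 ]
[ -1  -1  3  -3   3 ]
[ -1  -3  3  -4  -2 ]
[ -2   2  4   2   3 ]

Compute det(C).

det(C) = -186

C is block lower-triangular with a 2×2 block and a 3×3 block on the diagonal, so its determinant equals the product of the determinants of the diagonal blocks.
det of the 2×2 block = -2
det of the 3×3 block = 93
det = (-2)·(93) = -186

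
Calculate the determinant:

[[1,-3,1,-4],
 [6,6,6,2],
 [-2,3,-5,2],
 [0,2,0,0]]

Expand along row 4 (it has 3 zeros):
  + (2) · M_42   where M_42 = det([1 1 -4; 6 6 2; -2 -5 2]) = 78
det = (+1)·(2)·(78) = 156

156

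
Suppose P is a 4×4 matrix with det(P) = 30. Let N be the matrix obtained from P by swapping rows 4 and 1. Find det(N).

Swapping two rows multiplies the determinant by −1.
det(N) = (-1)·(30) = -30

The determinant is -30.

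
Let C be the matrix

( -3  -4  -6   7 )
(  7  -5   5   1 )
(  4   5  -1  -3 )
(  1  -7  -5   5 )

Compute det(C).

Expand along row 1:
  + (-3) · M_11   where M_11 = det([-5 5 1; 5 -1 -3; -7 -5 5]) = 48
  − (-4) · M_12   where M_12 = det([7 5 1; 4 -1 -3; 1 -5 5]) = -274
  + (-6) · M_13   where M_13 = det([7 -5 1; 4 5 -3; 1 -7 5]) = 110
  − (7) · M_14   where M_14 = det([7 -5 5; 4 5 -1; 1 -7 -5]) = -484
det = (+1)·(-3)·(48) + (-1)·(-4)·(-274) + (+1)·(-6)·(110) + (-1)·(7)·(-484) = 1488

The determinant is 1488.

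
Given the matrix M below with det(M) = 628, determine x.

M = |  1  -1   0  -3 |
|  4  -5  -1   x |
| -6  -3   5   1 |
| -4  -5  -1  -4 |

x = -2

Expanding along the row containing x, det(M) is linear in x: det(M) = (54)·x + (736).
Set (54)·x + (736) = 628  ⇒  (54)·x = -108  ⇒  x = -2.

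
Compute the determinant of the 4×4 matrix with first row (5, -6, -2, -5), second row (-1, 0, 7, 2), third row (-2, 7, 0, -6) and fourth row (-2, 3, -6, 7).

-721

Expand along row 2 (it has 1 zero):
  − (-1) · M_21   where M_21 = det([-6 -2 -5; 7 0 -6; 3 -6 7]) = 560
  − (7) · M_23   where M_23 = det([5 -6 -5; -2 7 -6; -2 3 7]) = 139
  + (2) · M_24   where M_24 = det([5 -6 -2; -2 7 0; -2 3 -6]) = -154
det = (-1)·(-1)·(560) + (-1)·(7)·(139) + (+1)·(2)·(-154) = -721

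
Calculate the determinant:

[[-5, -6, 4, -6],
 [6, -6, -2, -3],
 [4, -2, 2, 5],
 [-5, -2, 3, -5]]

Expand along row 1:
  + (-5) · M_11   where M_11 = det([-6 -2 -3; -2 2 5; -2 3 -5]) = 196
  − (-6) · M_12   where M_12 = det([6 -2 -3; 4 2 5; -5 3 -5]) = -206
  + (4) · M_13   where M_13 = det([6 -6 -3; 4 -2 5; -5 -2 -5]) = 204
  − (-6) · M_14   where M_14 = det([6 -6 -2; 4 -2 2; -5 -2 3]) = 156
det = (+1)·(-5)·(196) + (-1)·(-6)·(-206) + (+1)·(4)·(204) + (-1)·(-6)·(156) = -464

-464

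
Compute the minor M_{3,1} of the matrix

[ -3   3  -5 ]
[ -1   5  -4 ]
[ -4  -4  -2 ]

Delete row 3 and column 1; the remaining 2×2 submatrix is [3 -5; 5 -4].
Its determinant is 3·(-4) − (-5)·5 = 13.

13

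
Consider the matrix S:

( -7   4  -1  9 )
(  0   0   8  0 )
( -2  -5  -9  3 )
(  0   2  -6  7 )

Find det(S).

Expand along row 2 (it has 3 zeros):
  − (8) · M_23   where M_23 = det([-7 4 9; -2 -5 3; 0 2 7]) = 307
det = (-1)·(8)·(307) = -2456

The determinant is -2456.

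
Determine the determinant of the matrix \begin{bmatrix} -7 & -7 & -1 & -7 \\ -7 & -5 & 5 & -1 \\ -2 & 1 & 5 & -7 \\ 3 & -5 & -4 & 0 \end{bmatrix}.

Expand along row 4 (it has 1 zero):
  − (3) · M_41   where M_41 = det([-7 -1 -7; -5 5 -1; 1 5 -7]) = 456
  + (-5) · M_42   where M_42 = det([-7 -1 -7; -7 5 -1; -2 5 -7]) = 432
  − (-4) · M_43   where M_43 = det([-7 -7 -7; -7 -5 -1; -2 1 -7]) = 196
det = (-1)·(3)·(456) + (+1)·(-5)·(432) + (-1)·(-4)·(196) = -2744

-2744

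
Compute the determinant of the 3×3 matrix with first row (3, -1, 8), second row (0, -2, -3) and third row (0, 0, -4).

The matrix is upper triangular, so the determinant is the product of the diagonal entries:
det = (3) · (-2) · (-4) = 24

24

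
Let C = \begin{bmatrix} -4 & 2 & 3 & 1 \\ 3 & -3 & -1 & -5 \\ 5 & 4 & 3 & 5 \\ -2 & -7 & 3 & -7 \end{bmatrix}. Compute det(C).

The determinant is 730.

Expand along row 1:
  + (-4) · M_11   where M_11 = det([-3 -1 -5; 4 3 5; -7 3 -7]) = -50
  − (2) · M_12   where M_12 = det([3 -1 -5; 5 3 5; -2 3 -7]) = -238
  + (3) · M_13   where M_13 = det([3 -3 -5; 5 4 5; -2 -7 -7]) = 81
  − (1) · M_14   where M_14 = det([3 -3 -1; 5 4 3; -2 -7 3]) = 189
det = (+1)·(-4)·(-50) + (-1)·(2)·(-238) + (+1)·(3)·(81) + (-1)·(1)·(189) = 730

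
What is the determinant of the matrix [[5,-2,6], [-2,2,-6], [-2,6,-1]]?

Expand along column 1:
  + 5 · |2 -6; 6 -1| = 5·(-2 − (-36)) = 170
  − (-2) · |-2 6; 6 -1| = −(-2)·(2 − 36) = -68
  + (-2) · |-2 6; 2 -6| = (-2)·(12 − 12) = 0
Sum: (170) + (-68) + (0) = 102

The determinant is 102.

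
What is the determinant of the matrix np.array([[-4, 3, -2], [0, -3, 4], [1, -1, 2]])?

14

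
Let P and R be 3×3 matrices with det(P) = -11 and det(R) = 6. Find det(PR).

det(PR) = det(P)·det(R) = (-11)·(6) = -66

The determinant is -66.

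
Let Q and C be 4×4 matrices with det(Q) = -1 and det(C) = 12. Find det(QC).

-12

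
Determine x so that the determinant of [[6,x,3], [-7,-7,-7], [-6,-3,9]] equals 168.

Expanding along the row containing x, det(B) is linear in x: det(B) = (105)·x + (-567).
Set (105)·x + (-567) = 168  ⇒  (105)·x = 735  ⇒  x = 7.

7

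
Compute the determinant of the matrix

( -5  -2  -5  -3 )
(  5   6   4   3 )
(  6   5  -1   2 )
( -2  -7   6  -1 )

Expand along row 1:
  + (-5) · M_11   where M_11 = det([6 4 3; 5 -1 2; -7 6 -1]) = -33
  − (-2) · M_12   where M_12 = det([5 4 3; 6 -1 2; -2 6 -1]) = 55
  + (-5) · M_13   where M_13 = det([5 6 3; 6 5 2; -2 -7 -1]) = -39
  − (-3) · M_14   where M_14 = det([5 6 4; 6 5 -1; -2 -7 6]) = -217
det = (+1)·(-5)·(-33) + (-1)·(-2)·(55) + (+1)·(-5)·(-39) + (-1)·(-3)·(-217) = -181

-181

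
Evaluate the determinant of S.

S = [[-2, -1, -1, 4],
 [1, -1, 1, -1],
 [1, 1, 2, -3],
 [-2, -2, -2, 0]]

det(S) = -26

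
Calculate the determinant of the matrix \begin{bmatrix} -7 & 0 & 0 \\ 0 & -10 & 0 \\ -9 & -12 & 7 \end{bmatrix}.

The matrix is lower triangular, so the determinant is the product of the diagonal entries:
det = (-7) · (-10) · (7) = 490

The determinant is 490.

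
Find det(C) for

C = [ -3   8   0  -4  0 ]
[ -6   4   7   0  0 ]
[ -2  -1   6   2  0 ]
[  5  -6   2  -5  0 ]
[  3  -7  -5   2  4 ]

Expand along column 5 (it has 4 zeros):
  + (4) · M_55   where M_55 = det([-3 8 0 -4; -6 4 7 0; -2 -1 6 2; 5 -6 2 -5]) = -663
det = (+1)·(4)·(-663) = -2652

-2652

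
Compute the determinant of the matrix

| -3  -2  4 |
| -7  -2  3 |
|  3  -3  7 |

Expand along row 1:
  + (-3) · |-2 3; -3 7| = (-3)·(-14 − (-9)) = 15
  − (-2) · |-7 3; 3 7| = −(-2)·(-49 − 9) = -116
  + 4 · |-7 -2; 3 -3| = 4·(21 − (-6)) = 108
Sum: (15) + (-116) + (108) = 7

7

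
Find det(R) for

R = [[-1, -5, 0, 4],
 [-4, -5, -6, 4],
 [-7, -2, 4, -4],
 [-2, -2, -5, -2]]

1080

Expand along row 1 (it has 1 zero):
  + (-1) · M_11   where M_11 = det([-5 -6 4; -2 4 -4; -2 -5 -2]) = 188
  − (-5) · M_12   where M_12 = det([-4 -6 4; -7 4 -4; -2 -5 -2]) = 320
  − (4) · M_14   where M_14 = det([-4 -5 -6; -7 -2 4; -2 -2 -5]) = 83
det = (+1)·(-1)·(188) + (-1)·(-5)·(320) + (-1)·(4)·(83) = 1080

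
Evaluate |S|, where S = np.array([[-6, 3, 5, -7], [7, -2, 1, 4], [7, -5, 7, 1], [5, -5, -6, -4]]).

1995

Expand along row 1:
  + (-6) · M_11   where M_11 = det([-2 1 4; -5 7 1; -5 -6 -4]) = 279
  − (3) · M_12   where M_12 = det([7 1 4; 7 7 1; 5 -6 -4]) = -429
  + (5) · M_13   where M_13 = det([7 -2 4; 7 -5 1; 5 -5 -4]) = 69
  − (-7) · M_14   where M_14 = det([7 -2 1; 7 -5 7; 5 -5 -6]) = 291
det = (+1)·(-6)·(279) + (-1)·(3)·(-429) + (+1)·(5)·(69) + (-1)·(-7)·(291) = 1995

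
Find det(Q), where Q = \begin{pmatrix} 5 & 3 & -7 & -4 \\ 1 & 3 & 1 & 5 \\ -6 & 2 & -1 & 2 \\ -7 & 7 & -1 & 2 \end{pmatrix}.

Expand along row 1:
  + (5) · M_11   where M_11 = det([3 1 5; 2 -1 2; 7 -1 2]) = 35
  − (3) · M_12   where M_12 = det([1 1 5; -6 -1 2; -7 -1 2]) = -7
  + (-7) · M_13   where M_13 = det([1 3 5; -6 2 2; -7 7 2]) = -156
  − (-4) · M_14   where M_14 = det([1 3 1; -6 2 -1; -7 7 -1]) = -20
det = (+1)·(5)·(35) + (-1)·(3)·(-7) + (+1)·(-7)·(-156) + (-1)·(-4)·(-20) = 1208

1208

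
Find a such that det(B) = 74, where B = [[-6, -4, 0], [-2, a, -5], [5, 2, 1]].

Expanding along the row containing a, det(B) is linear in a: det(B) = (-6)·a + (32).
Set (-6)·a + (32) = 74  ⇒  (-6)·a = 42  ⇒  a = -7.

a = -7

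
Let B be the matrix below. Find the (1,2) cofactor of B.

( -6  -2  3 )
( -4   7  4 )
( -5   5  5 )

0

Delete row 1 and column 2; the remaining 2×2 submatrix is [-4 4; -5 5].
Its determinant is (-4)·5 − 4·(-5) = 0.
The cofactor carries sign (−1)^(1+2) = −1, so C_{1,2} = −(0) = 0.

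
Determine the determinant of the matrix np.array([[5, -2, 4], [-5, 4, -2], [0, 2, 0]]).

Expand along row 3:
  − 2 · |5 4; -5 -2| = −2·(-10 − (-20)) = -20

-20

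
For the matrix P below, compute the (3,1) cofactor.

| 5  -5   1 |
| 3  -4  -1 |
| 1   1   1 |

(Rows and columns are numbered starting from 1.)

The cofactor is 9.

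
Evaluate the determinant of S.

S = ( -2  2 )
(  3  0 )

det(S) = -6

det(S) = (-2)·0 − 2·3 = 0 − 6 = -6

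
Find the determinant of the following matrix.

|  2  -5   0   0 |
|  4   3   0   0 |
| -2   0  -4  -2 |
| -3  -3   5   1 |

The matrix is block lower-triangular with a 2×2 block and a 2×2 block on the diagonal, so its determinant equals the product of the determinants of the diagonal blocks.
det of the 2×2 block = 26
det of the 2×2 block = 6
det = (26)·(6) = 156

The determinant is 156.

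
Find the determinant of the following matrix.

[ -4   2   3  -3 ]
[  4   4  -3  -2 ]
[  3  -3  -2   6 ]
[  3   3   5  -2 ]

438

Expand along row 1:
  + (-4) · M_11   where M_11 = det([4 -3 -2; -3 -2 6; 3 5 -2]) = -122
  − (2) · M_12   where M_12 = det([4 -3 -2; 3 -2 6; 3 5 -2]) = -218
  + (3) · M_13   where M_13 = det([4 4 -2; 3 -3 6; 3 3 -2]) = 12
  − (-3) · M_14   where M_14 = det([4 4 -3; 3 -3 -2; 3 3 5]) = -174
det = (+1)·(-4)·(-122) + (-1)·(2)·(-218) + (+1)·(3)·(12) + (-1)·(-3)·(-174) = 438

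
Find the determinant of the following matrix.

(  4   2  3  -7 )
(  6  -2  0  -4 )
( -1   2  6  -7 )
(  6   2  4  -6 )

Expand along row 2 (it has 1 zero):
  − (6) · M_21   where M_21 = det([2 3 -7; 2 6 -7; 2 4 -6]) = 6
  + (-2) · M_22   where M_22 = det([4 3 -7; -1 6 -7; 6 4 -6]) = 104
  + (-4) · M_24   where M_24 = det([4 2 3; -1 2 6; 6 2 4]) = 22
det = (-1)·(6)·(6) + (+1)·(-2)·(104) + (+1)·(-4)·(22) = -332

The determinant is -332.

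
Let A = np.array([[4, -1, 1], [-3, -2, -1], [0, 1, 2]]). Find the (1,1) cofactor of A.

Delete row 1 and column 1; the remaining 2×2 submatrix is [-2 -1; 1 2].
Its determinant is (-2)·2 − (-1)·1 = -3.
The cofactor carries sign (−1)^(1+1) = +1, so C_{1,1} = +(-3) = -3.

The cofactor is -3.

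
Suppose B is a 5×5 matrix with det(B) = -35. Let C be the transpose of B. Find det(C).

det(Bᵀ) = det(B).
det(C) = (1)·(-35) = -35

det(C) = -35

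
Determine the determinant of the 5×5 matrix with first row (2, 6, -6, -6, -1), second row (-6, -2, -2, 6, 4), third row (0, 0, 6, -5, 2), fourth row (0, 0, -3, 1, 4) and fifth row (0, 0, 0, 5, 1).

-5088

The matrix is block upper-triangular with a 2×2 block and a 3×3 block on the diagonal, so its determinant equals the product of the determinants of the diagonal blocks.
det of the 2×2 block = 32
det of the 3×3 block = -159
det = (32)·(-159) = -5088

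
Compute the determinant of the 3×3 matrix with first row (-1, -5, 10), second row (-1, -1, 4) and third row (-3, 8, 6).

The determinant is -42.

Expand along row 1:
  + (-1) · |-1 4; 8 6| = (-1)·(-6 − 32) = 38
  − (-5) · |-1 4; -3 6| = −(-5)·(-6 − (-12)) = 30
  + 10 · |-1 -1; -3 8| = 10·(-8 − 3) = -110
Sum: (38) + (30) + (-110) = -42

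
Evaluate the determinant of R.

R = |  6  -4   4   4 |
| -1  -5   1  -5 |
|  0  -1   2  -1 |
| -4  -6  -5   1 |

-558

Expand along row 3 (it has 1 zero):
  − (-1) · M_32   where M_32 = det([6 4 4; -1 1 -5; -4 -5 1]) = -24
  + (2) · M_33   where M_33 = det([6 -4 4; -1 -5 -5; -4 -6 1]) = -350
  − (-1) · M_34   where M_34 = det([6 -4 4; -1 -5 1; -4 -6 -5]) = 166
det = (-1)·(-1)·(-24) + (+1)·(2)·(-350) + (-1)·(-1)·(166) = -558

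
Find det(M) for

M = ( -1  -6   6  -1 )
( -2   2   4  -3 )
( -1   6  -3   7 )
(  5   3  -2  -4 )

The determinant is 1231.

Expand along row 1:
  + (-1) · M_11   where M_11 = det([2 4 -3; 6 -3 7; 3 -2 -4]) = 241
  − (-6) · M_12   where M_12 = det([-2 4 -3; -1 -3 7; 5 -2 -4]) = 21
  + (6) · M_13   where M_13 = det([-2 2 -3; -1 6 7; 5 3 -4]) = 251
  − (-1) · M_14   where M_14 = det([-2 2 4; -1 6 -3; 5 3 -2]) = -160
det = (+1)·(-1)·(241) + (-1)·(-6)·(21) + (+1)·(6)·(251) + (-1)·(-1)·(-160) = 1231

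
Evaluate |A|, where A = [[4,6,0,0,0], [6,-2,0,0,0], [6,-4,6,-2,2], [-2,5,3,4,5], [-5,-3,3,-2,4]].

The determinant is -5016.

A is block lower-triangular with a 2×2 block and a 3×3 block on the diagonal, so its determinant equals the product of the determinants of the diagonal blocks.
det of the 2×2 block = -44
det of the 3×3 block = 114
det = (-44)·(114) = -5016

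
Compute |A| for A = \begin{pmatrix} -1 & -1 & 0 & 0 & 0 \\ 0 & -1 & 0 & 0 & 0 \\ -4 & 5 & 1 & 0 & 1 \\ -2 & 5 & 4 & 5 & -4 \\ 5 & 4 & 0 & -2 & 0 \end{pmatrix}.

A is block lower-triangular with a 2×2 block and a 3×3 block on the diagonal, so its determinant equals the product of the determinants of the diagonal blocks.
det of the 2×2 block = 1
det of the 3×3 block = -16
det = (1)·(-16) = -16

|A| = -16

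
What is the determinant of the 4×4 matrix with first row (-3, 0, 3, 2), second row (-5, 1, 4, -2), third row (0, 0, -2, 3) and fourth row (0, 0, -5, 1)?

-39

The matrix is block upper-triangular with a 2×2 block and a 2×2 block on the diagonal, so its determinant equals the product of the determinants of the diagonal blocks.
det of the 2×2 block = -3
det of the 2×2 block = 13
det = (-3)·(13) = -39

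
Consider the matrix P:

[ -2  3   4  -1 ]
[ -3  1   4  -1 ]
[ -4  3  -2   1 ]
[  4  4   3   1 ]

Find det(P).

|P| = -120

Expand along row 1:
  + (-2) · M_11   where M_11 = det([1 4 -1; 3 -2 1; 4 3 1]) = -18
  − (3) · M_12   where M_12 = det([-3 4 -1; -4 -2 1; 4 3 1]) = 51
  + (4) · M_13   where M_13 = det([-3 1 -1; -4 3 1; 4 4 1]) = 39
  − (-1) · M_14   where M_14 = det([-3 1 4; -4 3 -2; 4 4 3]) = -159
det = (+1)·(-2)·(-18) + (-1)·(3)·(51) + (+1)·(4)·(39) + (-1)·(-1)·(-159) = -120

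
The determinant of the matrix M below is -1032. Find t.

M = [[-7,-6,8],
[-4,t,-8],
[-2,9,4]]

4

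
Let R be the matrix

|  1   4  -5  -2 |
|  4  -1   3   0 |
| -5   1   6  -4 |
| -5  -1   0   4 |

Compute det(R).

-520

Expand along row 2 (it has 1 zero):
  − (4) · M_21   where M_21 = det([4 -5 -2; 1 6 -4; -1 0 4]) = 84
  + (-1) · M_22   where M_22 = det([1 -5 -2; -5 6 -4; -5 0 4]) = -236
  − (3) · M_23   where M_23 = det([1 4 -2; -5 1 -4; -5 -1 4]) = 140
det = (-1)·(4)·(84) + (+1)·(-1)·(-236) + (-1)·(3)·(140) = -520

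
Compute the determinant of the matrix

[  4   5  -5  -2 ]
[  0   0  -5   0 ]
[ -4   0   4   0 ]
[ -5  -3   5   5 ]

The determinant is 380.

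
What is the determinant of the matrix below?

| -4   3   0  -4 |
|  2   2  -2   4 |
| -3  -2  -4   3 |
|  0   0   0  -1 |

-90

Expand along row 4 (it has 3 zeros):
  + (-1) · M_44   where M_44 = det([-4 3 0; 2 2 -2; -3 -2 -4]) = 90
det = (+1)·(-1)·(90) = -90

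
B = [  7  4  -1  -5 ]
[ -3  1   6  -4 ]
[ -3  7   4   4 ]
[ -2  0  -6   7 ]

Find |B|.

1320

Expand along row 4 (it has 1 zero):
  − (-2) · M_41   where M_41 = det([4 -1 -5; 1 6 -4; 7 4 4]) = 382
  − (-6) · M_43   where M_43 = det([7 4 -5; -3 1 -4; -3 7 4]) = 410
  + (7) · M_44   where M_44 = det([7 4 -1; -3 1 6; -3 7 4]) = -272
det = (-1)·(-2)·(382) + (-1)·(-6)·(410) + (+1)·(7)·(-272) = 1320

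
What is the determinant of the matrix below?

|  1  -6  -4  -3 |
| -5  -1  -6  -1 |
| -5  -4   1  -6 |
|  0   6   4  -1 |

Expand along row 4 (it has 1 zero):
  + (6) · M_42   where M_42 = det([1 -4 -3; -5 -6 -1; -5 1 -6]) = 242
  − (4) · M_43   where M_43 = det([1 -6 -3; -5 -1 -1; -5 -4 -6]) = 107
  + (-1) · M_44   where M_44 = det([1 -6 -4; -5 -1 -6; -5 -4 1]) = -295
det = (+1)·(6)·(242) + (-1)·(4)·(107) + (+1)·(-1)·(-295) = 1319

1319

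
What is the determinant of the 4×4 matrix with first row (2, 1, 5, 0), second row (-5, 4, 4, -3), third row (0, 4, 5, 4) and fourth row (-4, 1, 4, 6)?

Expand along row 1 (it has 1 zero):
  + (2) · M_11   where M_11 = det([4 4 -3; 4 5 4; 1 4 6]) = -57
  − (1) · M_12   where M_12 = det([-5 4 -3; 0 5 4; -4 4 6]) = -194
  + (5) · M_13   where M_13 = det([-5 4 -3; 0 4 4; -4 1 6]) = -212
det = (+1)·(2)·(-57) + (-1)·(1)·(-194) + (+1)·(5)·(-212) = -980

-980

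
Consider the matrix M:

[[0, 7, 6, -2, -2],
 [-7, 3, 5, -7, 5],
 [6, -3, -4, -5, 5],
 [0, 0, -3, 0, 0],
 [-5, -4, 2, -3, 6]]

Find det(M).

The determinant is -1431.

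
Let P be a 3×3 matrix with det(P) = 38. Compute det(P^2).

1444

det(P^2) = (det P)^2 = (38)^2 = 1444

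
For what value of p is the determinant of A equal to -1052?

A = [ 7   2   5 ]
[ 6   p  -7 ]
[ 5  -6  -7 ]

Expanding along the column containing p, det(A) is linear in p: det(A) = (-74)·p + (-460).
Set (-74)·p + (-460) = -1052  ⇒  (-74)·p = -592  ⇒  p = 8.

8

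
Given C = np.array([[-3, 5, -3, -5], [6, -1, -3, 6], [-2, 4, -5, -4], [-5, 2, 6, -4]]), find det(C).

The determinant is 49.

Expand along row 1:
  + (-3) · M_11   where M_11 = det([-1 -3 6; 4 -5 -4; 2 6 -4]) = 136
  − (5) · M_12   where M_12 = det([6 -3 6; -2 -5 -4; -5 6 -4]) = 6
  + (-3) · M_13   where M_13 = det([6 -1 6; -2 4 -4; -5 2 -4]) = 36
  − (-5) · M_14   where M_14 = det([6 -1 -3; -2 4 -5; -5 2 6]) = 119
det = (+1)·(-3)·(136) + (-1)·(5)·(6) + (+1)·(-3)·(36) + (-1)·(-5)·(119) = 49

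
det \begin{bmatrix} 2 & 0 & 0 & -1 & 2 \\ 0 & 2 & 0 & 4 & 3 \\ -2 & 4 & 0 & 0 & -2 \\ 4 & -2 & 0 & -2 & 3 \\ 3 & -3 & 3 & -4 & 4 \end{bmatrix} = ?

Expand along column 3 (it has 4 zeros):
  + (3) · M_53   where M_53 = det([2 0 -1 2; 0 2 4 3; -2 4 0 -2; 4 -2 -2 3]) = 24
det = (+1)·(3)·(24) = 72

The determinant is 72.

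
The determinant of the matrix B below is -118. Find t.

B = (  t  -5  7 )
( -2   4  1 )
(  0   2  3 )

t = -6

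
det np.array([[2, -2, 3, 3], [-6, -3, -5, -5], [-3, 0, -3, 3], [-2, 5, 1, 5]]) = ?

The determinant is 564.

Expand along row 3 (it has 1 zero):
  + (-3) · M_31   where M_31 = det([-2 3 3; -3 -5 -5; 5 1 5]) = 76
  + (-3) · M_33   where M_33 = det([2 -2 3; -6 -3 -5; -2 5 5]) = -168
  − (3) · M_34   where M_34 = det([2 -2 3; -6 -3 -5; -2 5 1]) = -96
det = (+1)·(-3)·(76) + (+1)·(-3)·(-168) + (-1)·(3)·(-96) = 564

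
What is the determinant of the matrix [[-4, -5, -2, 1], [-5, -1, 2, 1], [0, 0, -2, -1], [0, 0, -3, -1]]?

The matrix is block upper-triangular with a 2×2 block and a 2×2 block on the diagonal, so its determinant equals the product of the determinants of the diagonal blocks.
det of the 2×2 block = -21
det of the 2×2 block = -1
det = (-21)·(-1) = 21

21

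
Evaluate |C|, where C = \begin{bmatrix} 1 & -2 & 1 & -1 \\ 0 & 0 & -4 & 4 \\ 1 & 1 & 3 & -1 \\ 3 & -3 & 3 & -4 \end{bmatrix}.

-36

Expand along row 2 (it has 2 zeros):
  − (-4) · M_23   where M_23 = det([1 -2 -1; 1 1 -1; 3 -3 -4]) = -3
  + (4) · M_24   where M_24 = det([1 -2 1; 1 1 3; 3 -3 3]) = -6
det = (-1)·(-4)·(-3) + (+1)·(4)·(-6) = -36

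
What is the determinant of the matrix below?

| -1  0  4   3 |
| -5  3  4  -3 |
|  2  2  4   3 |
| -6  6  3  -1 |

-463

Expand along row 1 (it has 1 zero):
  + (-1) · M_11   where M_11 = det([3 4 -3; 2 4 3; 6 3 -1]) = 95
  + (4) · M_13   where M_13 = det([-5 3 -3; 2 2 3; -6 6 -1]) = -20
  − (3) · M_14   where M_14 = det([-5 3 4; 2 2 4; -6 6 3]) = 96
det = (+1)·(-1)·(95) + (+1)·(4)·(-20) + (-1)·(3)·(96) = -463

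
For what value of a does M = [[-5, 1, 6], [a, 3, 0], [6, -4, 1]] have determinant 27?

-6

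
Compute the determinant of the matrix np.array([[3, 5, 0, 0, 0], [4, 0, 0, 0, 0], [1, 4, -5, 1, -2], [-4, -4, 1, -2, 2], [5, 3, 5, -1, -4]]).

1080

The matrix is block lower-triangular with a 2×2 block and a 3×3 block on the diagonal, so its determinant equals the product of the determinants of the diagonal blocks.
det of the 2×2 block = -20
det of the 3×3 block = -54
det = (-20)·(-54) = 1080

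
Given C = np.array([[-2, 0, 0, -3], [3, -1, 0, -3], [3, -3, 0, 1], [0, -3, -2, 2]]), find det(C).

Expand along column 3 (it has 3 zeros):
  − (-2) · M_43   where M_43 = det([-2 0 -3; 3 -1 -3; 3 -3 1]) = 38
det = (-1)·(-2)·(38) = 76

|C| = 76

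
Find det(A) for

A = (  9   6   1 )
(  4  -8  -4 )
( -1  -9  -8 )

Expand along row 1:
  + 9 · |-8 -4; -9 -8| = 9·(64 − 36) = 252
  − 6 · |4 -4; -1 -8| = −6·(-32 − 4) = 216
  + 1 · |4 -8; -1 -9| = 1·(-36 − 8) = -44
Sum: (252) + (216) + (-44) = 424

det(A) = 424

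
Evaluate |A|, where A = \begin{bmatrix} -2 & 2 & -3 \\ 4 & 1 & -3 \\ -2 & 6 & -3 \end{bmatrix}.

Expand along column 1:
  + (-2) · |1 -3; 6 -3| = (-2)·(-3 − (-18)) = -30
  − 4 · |2 -3; 6 -3| = −4·(-6 − (-18)) = -48
  + (-2) · |2 -3; 1 -3| = (-2)·(-6 − (-3)) = 6
Sum: (-30) + (-48) + (6) = -72

-72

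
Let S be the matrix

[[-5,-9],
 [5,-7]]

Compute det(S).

det(S) = (-5)·(-7) − (-9)·5 = 35 − (-45) = 80

80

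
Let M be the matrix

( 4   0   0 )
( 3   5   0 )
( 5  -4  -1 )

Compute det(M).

det(M) = -20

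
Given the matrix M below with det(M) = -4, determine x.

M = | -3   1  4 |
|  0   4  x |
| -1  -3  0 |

x = 2

Expanding along the column containing x, det(M) is linear in x: det(M) = (-10)·x + (16).
Set (-10)·x + (16) = -4  ⇒  (-10)·x = -20  ⇒  x = 2.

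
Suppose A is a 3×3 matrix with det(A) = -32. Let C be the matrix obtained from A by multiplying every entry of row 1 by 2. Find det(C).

Scaling one row by 2 multiplies the determinant by 2.
det(C) = (2)·(-32) = -64

-64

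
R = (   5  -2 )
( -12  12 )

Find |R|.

36

det(R) = 5·12 − (-2)·(-12) = 60 − 24 = 36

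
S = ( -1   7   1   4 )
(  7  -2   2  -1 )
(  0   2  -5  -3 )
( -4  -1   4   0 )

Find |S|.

-916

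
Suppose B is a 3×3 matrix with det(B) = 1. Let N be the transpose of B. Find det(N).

det(Bᵀ) = det(B).
det(N) = (1)·(1) = 1

det(N) = 1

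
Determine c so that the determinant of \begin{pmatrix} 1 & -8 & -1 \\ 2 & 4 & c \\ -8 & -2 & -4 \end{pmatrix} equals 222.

Expanding along the column containing c, det(M) is linear in c: det(M) = (66)·c + (-108).
Set (66)·c + (-108) = 222  ⇒  (66)·c = 330  ⇒  c = 5.

c = 5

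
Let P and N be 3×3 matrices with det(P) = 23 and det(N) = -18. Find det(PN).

-414

det(PN) = det(P)·det(N) = (23)·(-18) = -414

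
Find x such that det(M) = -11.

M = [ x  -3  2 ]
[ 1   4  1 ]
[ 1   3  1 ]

-9

Expanding along the column containing x, det(M) is linear in x: det(M) = (1)·x + (-2).
Set (1)·x + (-2) = -11  ⇒  (1)·x = -9  ⇒  x = -9.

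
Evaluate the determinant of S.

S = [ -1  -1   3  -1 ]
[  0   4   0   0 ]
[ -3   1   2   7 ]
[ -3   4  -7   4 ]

|S| = -444

Expand along row 2 (it has 3 zeros):
  + (4) · M_22   where M_22 = det([-1 3 -1; -3 2 7; -3 -7 4]) = -111
det = (+1)·(4)·(-111) = -444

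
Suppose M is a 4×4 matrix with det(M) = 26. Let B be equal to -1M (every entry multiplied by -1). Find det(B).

For a 4×4 matrix, det(-1M) = (-1)^4·det(M) = 1·det(M).
det(B) = (1)·(26) = 26

26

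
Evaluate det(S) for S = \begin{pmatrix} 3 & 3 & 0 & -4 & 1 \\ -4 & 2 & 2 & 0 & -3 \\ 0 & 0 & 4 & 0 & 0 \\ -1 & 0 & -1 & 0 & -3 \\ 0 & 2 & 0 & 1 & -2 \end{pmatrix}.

The determinant is 524.

Expand along row 3 (it has 4 zeros):
  + (4) · M_33   where M_33 = det([3 3 -4 1; -4 2 0 -3; -1 0 0 -3; 0 2 1 -2]) = 131
det = (+1)·(4)·(131) = 524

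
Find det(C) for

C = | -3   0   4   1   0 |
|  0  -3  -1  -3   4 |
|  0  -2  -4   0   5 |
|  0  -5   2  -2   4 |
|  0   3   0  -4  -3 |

-24

Expand along column 1 (it has 4 zeros):
  + (-3) · M_11   where M_11 = det([-3 -1 -3 4; -2 -4 0 5; -5 2 -2 4; 3 0 -4 -3]) = 8
det = (+1)·(-3)·(8) = -24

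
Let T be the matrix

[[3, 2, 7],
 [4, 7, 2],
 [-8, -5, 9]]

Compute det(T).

det(T) = 367

Expand along column 1:
  + 3 · |7 2; -5 9| = 3·(63 − (-10)) = 219
  − 4 · |2 7; -5 9| = −4·(18 − (-35)) = -212
  + (-8) · |2 7; 7 2| = (-8)·(4 − 49) = 360
Sum: (219) + (-212) + (360) = 367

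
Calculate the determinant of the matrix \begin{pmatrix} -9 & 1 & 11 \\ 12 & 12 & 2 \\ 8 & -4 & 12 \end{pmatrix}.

Expand along column 1:
  + (-9) · |12 2; -4 12| = (-9)·(144 − (-8)) = -1368
  − 12 · |1 11; -4 12| = −12·(12 − (-44)) = -672
  + 8 · |1 11; 12 2| = 8·(2 − 132) = -1040
Sum: (-1368) + (-672) + (-1040) = -3080

-3080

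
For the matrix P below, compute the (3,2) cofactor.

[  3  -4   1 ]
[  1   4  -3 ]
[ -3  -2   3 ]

10

Delete row 3 and column 2; the remaining 2×2 submatrix is [3 1; 1 -3].
Its determinant is 3·(-3) − 1·1 = -10.
The cofactor carries sign (−1)^(3+2) = −1, so C_{3,2} = −(-10) = 10.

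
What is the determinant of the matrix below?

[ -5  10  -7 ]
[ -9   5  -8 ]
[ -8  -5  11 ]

Expand along row 1:
  + (-5) · |5 -8; -5 11| = (-5)·(55 − 40) = -75
  − 10 · |-9 -8; -8 11| = −10·(-99 − 64) = 1630
  + (-7) · |-9 5; -8 -5| = (-7)·(45 − (-40)) = -595
Sum: (-75) + (1630) + (-595) = 960

The determinant is 960.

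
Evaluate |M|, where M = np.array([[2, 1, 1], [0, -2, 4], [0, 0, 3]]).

det(M) = -12

M is upper triangular, so det(M) is the product of the diagonal entries:
det = (2) · (-2) · (3) = -12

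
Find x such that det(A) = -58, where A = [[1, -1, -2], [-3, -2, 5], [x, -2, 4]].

x = 4

Expanding along the column containing x, det(A) is linear in x: det(A) = (-9)·x + (-22).
Set (-9)·x + (-22) = -58  ⇒  (-9)·x = -36  ⇒  x = 4.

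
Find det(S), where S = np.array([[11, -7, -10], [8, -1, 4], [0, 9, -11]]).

The determinant is -1611.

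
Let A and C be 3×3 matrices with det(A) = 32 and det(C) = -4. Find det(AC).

det(AC) = det(A)·det(C) = (32)·(-4) = -128

-128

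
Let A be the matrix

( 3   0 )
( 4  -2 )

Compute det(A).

The determinant is -6.

det(A) = 3·(-2) − 0·4 = -6 − 0 = -6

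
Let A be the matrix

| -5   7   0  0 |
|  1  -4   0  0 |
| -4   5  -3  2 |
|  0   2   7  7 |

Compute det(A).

The determinant is -455.

A is block lower-triangular with a 2×2 block and a 2×2 block on the diagonal, so its determinant equals the product of the determinants of the diagonal blocks.
det of the 2×2 block = 13
det of the 2×2 block = -35
det = (13)·(-35) = -455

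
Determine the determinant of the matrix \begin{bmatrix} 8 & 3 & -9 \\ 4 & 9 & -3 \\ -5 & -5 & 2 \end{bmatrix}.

-180

Expand along row 1:
  + 8 · |9 -3; -5 2| = 8·(18 − 15) = 24
  − 3 · |4 -3; -5 2| = −3·(8 − 15) = 21
  + (-9) · |4 9; -5 -5| = (-9)·(-20 − (-45)) = -225
Sum: (24) + (21) + (-225) = -180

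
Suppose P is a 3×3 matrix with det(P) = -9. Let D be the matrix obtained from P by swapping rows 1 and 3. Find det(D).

9

Swapping two rows multiplies the determinant by −1.
det(D) = (-1)·(-9) = 9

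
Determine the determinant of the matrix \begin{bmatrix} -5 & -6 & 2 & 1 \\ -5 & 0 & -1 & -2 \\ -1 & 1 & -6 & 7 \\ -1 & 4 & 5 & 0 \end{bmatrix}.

Expand along row 2 (it has 1 zero):
  − (-5) · M_21   where M_21 = det([-6 2 1; 1 -6 7; 4 5 0]) = 295
  − (-1) · M_23   where M_23 = det([-5 -6 1; -1 1 7; -1 4 0]) = 179
  + (-2) · M_24   where M_24 = det([-5 -6 2; -1 1 -6; -1 4 5]) = -217
det = (-1)·(-5)·(295) + (-1)·(-1)·(179) + (+1)·(-2)·(-217) = 2088

The determinant is 2088.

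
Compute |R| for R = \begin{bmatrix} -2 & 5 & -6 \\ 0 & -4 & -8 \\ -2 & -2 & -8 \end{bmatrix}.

Expand along row 2:
  + (-4) · |-2 -6; -2 -8| = (-4)·(16 − 12) = -16
  − (-8) · |-2 5; -2 -2| = −(-8)·(4 − (-10)) = 112
Sum: (-16) + (112) = 96

The determinant is 96.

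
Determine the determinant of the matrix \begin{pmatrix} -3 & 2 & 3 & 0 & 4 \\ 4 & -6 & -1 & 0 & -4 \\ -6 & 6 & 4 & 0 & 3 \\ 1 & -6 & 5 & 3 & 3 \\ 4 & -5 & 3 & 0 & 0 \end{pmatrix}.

The determinant is 591.

Expand along column 4 (it has 4 zeros):
  + (3) · M_44   where M_44 = det([-3 2 3 4; 4 -6 -1 -4; -6 6 4 3; 4 -5 3 0]) = 197
det = (+1)·(3)·(197) = 591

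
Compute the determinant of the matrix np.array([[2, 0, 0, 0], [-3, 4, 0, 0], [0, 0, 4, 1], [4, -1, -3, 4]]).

The matrix is block lower-triangular with a 2×2 block and a 2×2 block on the diagonal, so its determinant equals the product of the determinants of the diagonal blocks.
det of the 2×2 block = 8
det of the 2×2 block = 19
det = (8)·(19) = 152

152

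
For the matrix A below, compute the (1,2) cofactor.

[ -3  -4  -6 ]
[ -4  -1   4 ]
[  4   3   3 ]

Delete row 1 and column 2; the remaining 2×2 submatrix is [-4 4; 4 3].
Its determinant is (-4)·3 − 4·4 = -28.
The cofactor carries sign (−1)^(1+2) = −1, so C_{1,2} = −(-28) = 28.

28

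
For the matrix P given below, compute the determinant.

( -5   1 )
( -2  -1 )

det(P) = 7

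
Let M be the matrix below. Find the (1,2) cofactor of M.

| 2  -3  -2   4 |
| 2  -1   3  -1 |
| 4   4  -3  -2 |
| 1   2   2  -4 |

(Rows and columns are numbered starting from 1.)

Delete row 1 and column 2; the remaining 3×3 submatrix is [2 3 -1; 4 -3 -2; 1 2 -4].
Its determinant is 63.
The cofactor carries sign (−1)^(1+2) = −1, so C_{1,2} = −(63) = -63.

The cofactor is -63.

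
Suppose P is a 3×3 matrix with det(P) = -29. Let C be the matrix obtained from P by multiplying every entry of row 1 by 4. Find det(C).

det(C) = -116

Scaling one row by 4 multiplies the determinant by 4.
det(C) = (4)·(-29) = -116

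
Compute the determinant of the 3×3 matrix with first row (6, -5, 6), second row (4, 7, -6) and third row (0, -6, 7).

Expand along column 1:
  + 6 · |7 -6; -6 7| = 6·(49 − 36) = 78
  − 4 · |-5 6; -6 7| = −4·(-35 − (-36)) = -4
Sum: (78) + (-4) = 74

74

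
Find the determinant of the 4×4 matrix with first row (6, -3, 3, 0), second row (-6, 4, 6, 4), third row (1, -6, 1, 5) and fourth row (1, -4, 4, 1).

-1170

Expand along row 1 (it has 1 zero):
  + (6) · M_11   where M_11 = det([4 6 4; -6 1 5; -4 4 1]) = -240
  − (-3) · M_12   where M_12 = det([-6 6 4; 1 1 5; 1 4 1]) = 150
  + (3) · M_13   where M_13 = det([-6 4 4; 1 -6 5; 1 -4 1]) = -60
det = (+1)·(6)·(-240) + (-1)·(-3)·(150) + (+1)·(3)·(-60) = -1170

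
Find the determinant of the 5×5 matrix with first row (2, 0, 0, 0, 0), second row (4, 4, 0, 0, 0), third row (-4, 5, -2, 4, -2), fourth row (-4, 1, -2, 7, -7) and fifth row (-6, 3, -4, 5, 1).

0

The matrix is block lower-triangular with a 2×2 block and a 3×3 block on the diagonal, so its determinant equals the product of the determinants of the diagonal blocks.
det of the 2×2 block = 8
det of the 3×3 block = 0
det = (8)·(0) = 0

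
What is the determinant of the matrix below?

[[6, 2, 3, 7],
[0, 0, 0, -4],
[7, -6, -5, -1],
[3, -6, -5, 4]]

128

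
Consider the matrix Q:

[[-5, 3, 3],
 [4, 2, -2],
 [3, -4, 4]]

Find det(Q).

-132

Expand along column 1:
  + (-5) · |2 -2; -4 4| = (-5)·(8 − 8) = 0
  − 4 · |3 3; -4 4| = −4·(12 − (-12)) = -96
  + 3 · |3 3; 2 -2| = 3·(-6 − 6) = -36
Sum: (0) + (-96) + (-36) = -132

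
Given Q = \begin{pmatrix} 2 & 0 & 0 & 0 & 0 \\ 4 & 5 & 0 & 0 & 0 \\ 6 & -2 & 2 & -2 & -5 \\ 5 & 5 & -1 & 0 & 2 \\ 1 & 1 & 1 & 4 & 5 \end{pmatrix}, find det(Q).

det(Q) = -100

Q is block lower-triangular with a 2×2 block and a 3×3 block on the diagonal, so its determinant equals the product of the determinants of the diagonal blocks.
det of the 2×2 block = 10
det of the 3×3 block = -10
det = (10)·(-10) = -100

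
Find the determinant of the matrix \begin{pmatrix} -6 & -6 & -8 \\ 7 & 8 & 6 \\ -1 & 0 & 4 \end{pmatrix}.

Expand along row 3:
  + (-1) · |-6 -8; 8 6| = (-1)·(-36 − (-64)) = -28
  + 4 · |-6 -6; 7 8| = 4·(-48 − (-42)) = -24
Sum: (-28) + (-24) = -52

The determinant is -52.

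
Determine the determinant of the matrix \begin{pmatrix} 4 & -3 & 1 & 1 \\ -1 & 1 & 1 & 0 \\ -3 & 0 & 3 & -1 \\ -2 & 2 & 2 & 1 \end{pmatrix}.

15

Expand along row 2 (it has 1 zero):
  − (-1) · M_21   where M_21 = det([-3 1 1; 0 3 -1; 2 2 1]) = -23
  + (1) · M_22   where M_22 = det([4 1 1; -3 3 -1; -2 2 1]) = 25
  − (1) · M_23   where M_23 = det([4 -3 1; -3 0 -1; -2 2 1]) = -13
det = (-1)·(-1)·(-23) + (+1)·(1)·(25) + (-1)·(1)·(-13) = 15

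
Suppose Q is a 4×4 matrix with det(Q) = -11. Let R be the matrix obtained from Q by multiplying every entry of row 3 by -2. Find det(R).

The determinant is 22.

Scaling one row by -2 multiplies the determinant by -2.
det(R) = (-2)·(-11) = 22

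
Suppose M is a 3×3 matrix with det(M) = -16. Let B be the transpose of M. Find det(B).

det(B) = -16

det(Mᵀ) = det(M).
det(B) = (1)·(-16) = -16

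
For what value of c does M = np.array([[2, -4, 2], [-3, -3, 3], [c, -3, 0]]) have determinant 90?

Expanding along the column containing c, det(M) is linear in c: det(M) = (-6)·c + (36).
Set (-6)·c + (36) = 90  ⇒  (-6)·c = 54  ⇒  c = -9.

c = -9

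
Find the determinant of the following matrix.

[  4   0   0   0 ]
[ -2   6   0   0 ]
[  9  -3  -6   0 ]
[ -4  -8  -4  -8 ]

The matrix is lower triangular, so the determinant is the product of the diagonal entries:
det = (4) · (6) · (-6) · (-8) = 1152

1152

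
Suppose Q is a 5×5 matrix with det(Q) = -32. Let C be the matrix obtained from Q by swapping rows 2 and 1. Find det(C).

Swapping two rows multiplies the determinant by −1.
det(C) = (-1)·(-32) = 32

|C| = 32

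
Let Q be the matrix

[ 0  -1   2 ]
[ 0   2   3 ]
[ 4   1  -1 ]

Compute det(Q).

Expand along column 1:
  + 4 · |-1 2; 2 3| = 4·(-3 − 4) = -28

det(Q) = -28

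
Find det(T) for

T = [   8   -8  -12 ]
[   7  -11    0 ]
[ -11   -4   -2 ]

Expand along column 3:
  + (-12) · |7 -11; -11 -4| = (-12)·(-28 − 121) = 1788
  + (-2) · |8 -8; 7 -11| = (-2)·(-88 − (-56)) = 64
Sum: (1788) + (64) = 1852

1852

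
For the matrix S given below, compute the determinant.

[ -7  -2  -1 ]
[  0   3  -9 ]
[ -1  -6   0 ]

det(S) = 357

Expand along column 1:
  + (-7) · |3 -9; -6 0| = (-7)·(0 − 54) = 378
  + (-1) · |-2 -1; 3 -9| = (-1)·(18 − (-3)) = -21
Sum: (378) + (-21) = 357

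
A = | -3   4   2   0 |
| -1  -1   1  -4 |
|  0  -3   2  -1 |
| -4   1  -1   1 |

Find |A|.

Expand along row 1 (it has 1 zero):
  + (-3) · M_11   where M_11 = det([-1 1 -4; -3 2 -1; 1 -1 1]) = -3
  − (4) · M_12   where M_12 = det([-1 1 -4; 0 2 -1; -4 -1 1]) = -29
  + (2) · M_13   where M_13 = det([-1 -1 -4; 0 -3 -1; -4 1 1]) = 46
det = (+1)·(-3)·(-3) + (-1)·(4)·(-29) + (+1)·(2)·(46) = 217

217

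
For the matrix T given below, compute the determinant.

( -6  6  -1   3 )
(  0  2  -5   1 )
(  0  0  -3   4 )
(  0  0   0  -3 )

T is upper triangular, so det(T) is the product of the diagonal entries:
det = (-6) · (2) · (-3) · (-3) = -108

det(T) = -108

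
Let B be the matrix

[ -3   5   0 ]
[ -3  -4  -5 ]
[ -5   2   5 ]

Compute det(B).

det(B) = 230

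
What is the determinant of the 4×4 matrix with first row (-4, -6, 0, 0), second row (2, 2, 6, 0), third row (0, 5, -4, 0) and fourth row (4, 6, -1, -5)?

Expand along column 4 (it has 3 zeros):
  + (-5) · M_44   where M_44 = det([-4 -6 0; 2 2 6; 0 5 -4]) = 104
det = (+1)·(-5)·(104) = -520

The determinant is -520.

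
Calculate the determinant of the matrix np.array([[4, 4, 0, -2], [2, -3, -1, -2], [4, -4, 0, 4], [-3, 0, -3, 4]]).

-608

Expand along column 3 (it has 2 zeros):
  − (-1) · M_23   where M_23 = det([4 4 -2; 4 -4 4; -3 0 4]) = -152
  − (-3) · M_43   where M_43 = det([4 4 -2; 2 -3 -2; 4 -4 4]) = -152
det = (-1)·(-1)·(-152) + (-1)·(-3)·(-152) = -608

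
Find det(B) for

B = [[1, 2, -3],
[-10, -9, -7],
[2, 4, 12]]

Expand along column 1:
  + 1 · |-9 -7; 4 12| = 1·(-108 − (-28)) = -80
  − (-10) · |2 -3; 4 12| = −(-10)·(24 − (-12)) = 360
  + 2 · |2 -3; -9 -7| = 2·(-14 − 27) = -82
Sum: (-80) + (360) + (-82) = 198

det(B) = 198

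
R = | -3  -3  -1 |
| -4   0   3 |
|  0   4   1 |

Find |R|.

Expand along row 2:
  − (-4) · |-3 -1; 4 1| = −(-4)·(-3 − (-4)) = 4
  − 3 · |-3 -3; 0 4| = −3·(-12 − 0) = 36
Sum: (4) + (36) = 40

40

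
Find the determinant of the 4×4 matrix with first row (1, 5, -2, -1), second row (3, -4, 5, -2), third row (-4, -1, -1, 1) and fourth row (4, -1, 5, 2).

Expand along row 1:
  + (1) · M_11   where M_11 = det([-4 5 -2; -1 -1 1; -1 5 2]) = 45
  − (5) · M_12   where M_12 = det([3 5 -2; -4 -1 1; 4 5 2]) = 71
  + (-2) · M_13   where M_13 = det([3 -4 -2; -4 -1 1; 4 -1 2]) = -67
  − (-1) · M_14   where M_14 = det([3 -4 5; -4 -1 -1; 4 -1 5]) = -42
det = (+1)·(1)·(45) + (-1)·(5)·(71) + (+1)·(-2)·(-67) + (-1)·(-1)·(-42) = -218

-218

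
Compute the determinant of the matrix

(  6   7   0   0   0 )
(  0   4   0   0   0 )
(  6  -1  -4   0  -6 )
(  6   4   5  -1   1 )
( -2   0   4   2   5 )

The matrix is block lower-triangular with a 2×2 block and a 3×3 block on the diagonal, so its determinant equals the product of the determinants of the diagonal blocks.
det of the 2×2 block = 24
det of the 3×3 block = -56
det = (24)·(-56) = -1344

-1344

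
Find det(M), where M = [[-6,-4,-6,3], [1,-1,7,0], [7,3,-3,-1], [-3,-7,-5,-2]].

Expand along row 2 (it has 1 zero):
  − (1) · M_21   where M_21 = det([-4 -6 3; 3 -3 -1; -7 -5 -2]) = -190
  + (-1) · M_22   where M_22 = det([-6 -6 3; 7 -3 -1; -3 -5 -2]) = -240
  − (7) · M_23   where M_23 = det([-6 -4 3; 7 3 -1; -3 -7 -2]) = -110
det = (-1)·(1)·(-190) + (+1)·(-1)·(-240) + (-1)·(7)·(-110) = 1200

1200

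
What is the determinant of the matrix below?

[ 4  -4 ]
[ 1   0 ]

The determinant is 4.

det = 4·0 − (-4)·1 = 0 − (-4) = 4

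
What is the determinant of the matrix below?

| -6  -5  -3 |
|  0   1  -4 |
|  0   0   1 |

The determinant is -6.

The matrix is upper triangular, so the determinant is the product of the diagonal entries:
det = (-6) · (1) · (1) = -6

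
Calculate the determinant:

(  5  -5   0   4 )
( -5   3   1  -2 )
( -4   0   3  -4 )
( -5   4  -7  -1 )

Expand along row 1 (it has 1 zero):
  + (5) · M_11   where M_11 = det([3 1 -2; 0 3 -4; 4 -7 -1]) = -85
  − (-5) · M_12   where M_12 = det([-5 1 -2; -4 3 -4; -5 -7 -1]) = 85
  − (4) · M_14   where M_14 = det([-5 3 1; -4 0 3; -5 4 -7]) = -85
det = (+1)·(5)·(-85) + (-1)·(-5)·(85) + (-1)·(4)·(-85) = 340

The determinant is 340.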